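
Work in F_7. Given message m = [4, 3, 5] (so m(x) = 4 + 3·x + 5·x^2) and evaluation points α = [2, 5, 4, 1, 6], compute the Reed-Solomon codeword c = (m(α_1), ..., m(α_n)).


c = [2, 4, 5, 5, 6]

Message polynomial: m(x) = 4 + 3·x + 5·x^2 (mod 7).
For each evaluation point α_i, compute m(α_i) mod 7:
  α_1 = 2: Horner steps 5 → 6 → 2, so m(2) = 2.
  α_2 = 5: Horner steps 5 → 0 → 4, so m(5) = 4.
  α_3 = 4: Horner steps 5 → 2 → 5, so m(4) = 5.
  α_4 = 1: Horner steps 5 → 1 → 5, so m(1) = 5.
  α_5 = 6: Horner steps 5 → 5 → 6, so m(6) = 6.
Codeword c = [2, 4, 5, 5, 6] ∈ F_7^5.


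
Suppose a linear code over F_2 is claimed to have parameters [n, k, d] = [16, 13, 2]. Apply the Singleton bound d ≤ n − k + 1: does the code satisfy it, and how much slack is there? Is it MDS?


Singleton RHS = n − k + 1 = 4, slack = 2, bound satisfied, not MDS.

Singleton bound: d ≤ n − k + 1.
Here n = 16, k = 13, so n − k + 1 = 4.
Given d = 2, check d ≤ 4: YES.
Slack = (n − k + 1) − d = 2.
The code is NOT MDS (slack = 2 > 0).
Description: the claimed parameters are [16, 13, 2]_2; such a code would be non-MDS.


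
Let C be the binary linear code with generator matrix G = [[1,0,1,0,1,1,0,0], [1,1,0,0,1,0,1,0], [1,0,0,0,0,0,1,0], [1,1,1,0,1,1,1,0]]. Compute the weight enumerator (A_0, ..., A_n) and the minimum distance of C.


Weight distribution: A_0 = 1, A_2 = 7, A_4 = 7, A_6 = 1. Minimum distance d = 2.

Enumerate all 2^4 = 16 messages m ∈ F_2^4.
For each, compute codeword c = mG in F_2^8, then tally its weight.
  m = 0000 → c = 00000000, weight = 0.
  m = 1000 → c = 10101100, weight = 4.
  m = 0100 → c = 11001010, weight = 4.
  m = 1100 → c = 01100110, weight = 4.
  m = 0010 → c = 10000010, weight = 2.
  m = 1010 → c = 00101110, weight = 4.
  m = 0110 → c = 01001000, weight = 2.
  m = 1110 → c = 11100100, weight = 4.
  m = 0001 → c = 11101110, weight = 6.
  m = 1001 → c = 01000010, weight = 2.
  m = 0101 → c = 00100100, weight = 2.
  m = 1101 → c = 10001000, weight = 2.
  m = 0011 → c = 01101100, weight = 4.
  m = 1011 → c = 11000000, weight = 2.
  m = 0111 → c = 10100110, weight = 4.
  m = 1111 → c = 00001010, weight = 2.
Tally weights:
  weight 0: 1 codewords.
  weight 2: 7 codewords.
  weight 4: 7 codewords.
  weight 6: 1 codewords.
Minimum distance d = smallest w > 0 with A_w > 0 = 2.
Sanity: Σ A_w = 16 = 2^4 = 16 ✓.


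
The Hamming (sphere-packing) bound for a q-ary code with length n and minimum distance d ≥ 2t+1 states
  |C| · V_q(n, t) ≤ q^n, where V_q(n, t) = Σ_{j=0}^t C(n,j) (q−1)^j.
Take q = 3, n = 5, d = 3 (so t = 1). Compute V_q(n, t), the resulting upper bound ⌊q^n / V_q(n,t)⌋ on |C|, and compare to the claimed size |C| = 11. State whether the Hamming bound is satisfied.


V_q(n, t) = 11, q^n = 243, Hamming bound = 22, |C| = 11 ≤ bound (satisfied).

Step 1: Compute V_q(n, t) = Σ_{j=0}^1 C(n, j) (q−1)^j.
  j = 0: C(5,0)·(2)^0 = 1·1 = 1.
  j = 1: C(5,1)·(2)^1 = 5·2 = 10.
  V_q(n, t) = 1 + 10 = 11.
Step 2: q^n = 3^5 = 243.
Step 3: Hamming bound ⌊q^n / V_q(n,t)⌋ = ⌊243/11⌋ = 22.
Step 4: Compare |C| = 11 to 22: satisfied.
The claimed |C| lies below the Hamming bound.


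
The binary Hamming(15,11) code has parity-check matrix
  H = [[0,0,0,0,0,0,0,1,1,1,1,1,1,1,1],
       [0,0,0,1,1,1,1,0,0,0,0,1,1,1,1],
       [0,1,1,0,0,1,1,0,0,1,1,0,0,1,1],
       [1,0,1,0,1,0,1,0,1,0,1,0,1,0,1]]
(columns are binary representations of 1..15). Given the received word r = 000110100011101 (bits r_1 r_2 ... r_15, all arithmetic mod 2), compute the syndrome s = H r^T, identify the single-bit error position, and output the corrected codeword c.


s = (0, 0, 1, 1)^T, error position = 3, corrected codeword c = 001110100011101

Compute s = H r^T mod 2 one row at a time:
  s_1 = 0 + 0 + 0 + 1 + 1 + 1 + 0 + 1 = 4 ≡ 0 (mod 2).
  s_2 = 1 + 1 + 0 + 1 + 1 + 1 + 0 + 1 = 6 ≡ 0 (mod 2).
  s_3 = 0 + 0 + 0 + 1 + 0 + 1 + 0 + 1 = 3 ≡ 1 (mod 2).
  s_4 = 0 + 0 + 1 + 1 + 0 + 1 + 1 + 1 = 5 ≡ 1 (mod 2).
s = (0, 0, 1, 1)^T — this equals column 3 of H (binary 0011), so error is at position 3.
Correct: flip bit 3 of r = 000110100011101 to get c = 001110100011101.


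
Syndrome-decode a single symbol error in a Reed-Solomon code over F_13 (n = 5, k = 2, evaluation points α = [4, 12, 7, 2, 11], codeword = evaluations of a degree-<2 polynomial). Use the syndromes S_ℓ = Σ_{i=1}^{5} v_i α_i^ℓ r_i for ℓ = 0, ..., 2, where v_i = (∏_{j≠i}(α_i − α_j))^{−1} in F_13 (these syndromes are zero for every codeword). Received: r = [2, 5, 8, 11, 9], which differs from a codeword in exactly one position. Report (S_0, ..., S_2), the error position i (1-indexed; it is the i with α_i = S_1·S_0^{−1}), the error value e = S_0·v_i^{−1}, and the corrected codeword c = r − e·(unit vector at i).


S = (4, 5, 3), error at position 5, error magnitude e = 6, c = [2, 5, 8, 11, 3].

Step 1: column multipliers v_i = (∏_{j≠i}(α_i − α_j))^{−1} mod 13.
  i = 1 (α = 4): (4−12)(4−7)(4−2)(4−11) = (−8)·(−3)·2·(−7) = −336 ≡ 2, so v_1 = 2^{−1} = 7 (mod 13).
  i = 2 (α = 12): (12−4)(12−7)(12−2)(12−11) = 8·5·10·1 = 400 ≡ 10, so v_2 = 10^{−1} = 4 (mod 13).
  i = 3 (α = 7): (7−4)(7−12)(7−2)(7−11) = 3·(−5)·5·(−4) = 300 ≡ 1, so v_3 = 1^{−1} = 1 (mod 13).
  i = 4 (α = 2): (2−4)(2−12)(2−7)(2−11) = (−2)·(−10)·(−5)·(−9) = 900 ≡ 3, so v_4 = 3^{−1} = 9 (mod 13).
  i = 5 (α = 11): (11−4)(11−12)(11−7)(11−2) = 7·(−1)·4·9 = −252 ≡ 8, so v_5 = 8^{−1} = 5 (mod 13).
  v = [7, 4, 1, 9, 5].
Step 2: syndromes of r = [2, 5, 8, 11, 9] (all sums mod 13).
  S_0 = Σ v_i r_i = 7·2 + 4·5 + 1·8 + 9·11 + 5·9 = 186 ≡ 4.
  S_1 = Σ v_i α_i r_i = 7·4·2 + 4·12·5 + 1·7·8 + 9·2·11 + 5·11·9 = 1045 ≡ 5.
  α_i^2 mod 13 = [3, 1, 10, 4, 4].
  S_2 = Σ v_i α_i^2 r_i = 7·3·2 + 4·1·5 + 1·10·8 + 9·4·11 + 5·4·9 = 718 ≡ 3.
  S = (4, 5, 3) ≠ 0, so r is not a codeword (an error is present).
Step 3: locate the error. For a single error e at position i, S_ℓ = v_i·e·α_i^ℓ, so α_err = S_1/S_0.
  S_0^{−1} = 4^{−1} = 10 (mod 13), so α_err = 5·10 = 50 ≡ 11 = α_5. Error position i = 5.
  Consistency check: S_2/S_1 = 3·8 = 24 ≡ 11 = α_err ✓ (single-error assumption holds).
Step 4: error magnitude e = S_0/v_5 = S_0·∏_{j≠5}(α_5 − α_j) = 4·8 = 32 ≡ 6 (mod 13).
Step 5: correct position 5: c_5 = r_5 − e = 9 − 6 ≡ 3 (mod 13). Hence c = [2, 5, 8, 11, 3].
  Check: interpolating c through the α_i gives m(x) = 7 + 2·x (degree < 2) with m(α_i) = c_i for every i, so c is indeed a codeword.


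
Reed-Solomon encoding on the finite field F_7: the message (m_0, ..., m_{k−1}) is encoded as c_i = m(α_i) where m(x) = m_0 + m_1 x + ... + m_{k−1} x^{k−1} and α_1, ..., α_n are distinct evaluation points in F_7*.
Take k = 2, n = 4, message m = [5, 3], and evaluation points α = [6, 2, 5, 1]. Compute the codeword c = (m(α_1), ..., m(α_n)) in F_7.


c = [2, 4, 6, 1]

Message polynomial: m(x) = 5 + 3·x (mod 7).
For each evaluation point α_i, compute m(α_i) mod 7:
  α_1 = 6: Horner steps 3 → 2, so m(6) = 2.
  α_2 = 2: Horner steps 3 → 4, so m(2) = 4.
  α_3 = 5: Horner steps 3 → 6, so m(5) = 6.
  α_4 = 1: Horner steps 3 → 1, so m(1) = 1.
Codeword c = [2, 4, 6, 1] ∈ F_7^4.


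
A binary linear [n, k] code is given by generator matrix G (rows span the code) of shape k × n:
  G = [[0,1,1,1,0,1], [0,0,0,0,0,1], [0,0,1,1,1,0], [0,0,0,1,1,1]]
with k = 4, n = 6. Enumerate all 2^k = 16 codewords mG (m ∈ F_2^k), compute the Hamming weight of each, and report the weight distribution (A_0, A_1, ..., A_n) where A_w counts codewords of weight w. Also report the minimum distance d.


Weight distribution: A_0 = 1, A_1 = 2, A_2 = 4, A_3 = 6, A_4 = 3. Minimum distance d = 1.

Enumerate all 2^4 = 16 messages m ∈ F_2^4.
For each, compute codeword c = mG in F_2^6, then tally its weight.
  m = 0000 → c = 000000, weight = 0.
  m = 1000 → c = 011101, weight = 4.
  m = 0100 → c = 000001, weight = 1.
  m = 1100 → c = 011100, weight = 3.
  m = 0010 → c = 001110, weight = 3.
  m = 1010 → c = 010011, weight = 3.
  m = 0110 → c = 001111, weight = 4.
  m = 1110 → c = 010010, weight = 2.
  m = 0001 → c = 000111, weight = 3.
  m = 1001 → c = 011010, weight = 3.
  m = 0101 → c = 000110, weight = 2.
  m = 1101 → c = 011011, weight = 4.
  m = 0011 → c = 001001, weight = 2.
  m = 1011 → c = 010100, weight = 2.
  m = 0111 → c = 001000, weight = 1.
  m = 1111 → c = 010101, weight = 3.
Tally weights:
  weight 0: 1 codewords.
  weight 1: 2 codewords.
  weight 2: 4 codewords.
  weight 3: 6 codewords.
  weight 4: 3 codewords.
Minimum distance d = smallest w > 0 with A_w > 0 = 1.
Sanity: Σ A_w = 16 = 2^4 = 16 ✓.


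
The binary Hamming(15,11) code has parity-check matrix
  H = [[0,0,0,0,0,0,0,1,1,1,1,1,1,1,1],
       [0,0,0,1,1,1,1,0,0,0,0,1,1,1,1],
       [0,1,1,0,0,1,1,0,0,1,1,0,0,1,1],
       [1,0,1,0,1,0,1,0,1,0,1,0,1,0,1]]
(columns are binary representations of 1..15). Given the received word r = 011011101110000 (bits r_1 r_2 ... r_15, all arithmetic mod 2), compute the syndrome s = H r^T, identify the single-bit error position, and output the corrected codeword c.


s = (1, 1, 0, 1)^T, error position = 13, corrected codeword c = 011011101110100

Compute s = H r^T mod 2 one row at a time:
  s_1 = 0 + 1 + 1 + 1 + 0 + 0 + 0 + 0 = 3 ≡ 1 (mod 2).
  s_2 = 0 + 1 + 1 + 1 + 0 + 0 + 0 + 0 = 3 ≡ 1 (mod 2).
  s_3 = 1 + 1 + 1 + 1 + 1 + 1 + 0 + 0 = 6 ≡ 0 (mod 2).
  s_4 = 0 + 1 + 1 + 1 + 1 + 1 + 0 + 0 = 5 ≡ 1 (mod 2).
s = (1, 1, 0, 1)^T — this equals column 13 of H (binary 1101), so error is at position 13.
Correct: flip bit 13 of r = 011011101110000 to get c = 011011101110100.


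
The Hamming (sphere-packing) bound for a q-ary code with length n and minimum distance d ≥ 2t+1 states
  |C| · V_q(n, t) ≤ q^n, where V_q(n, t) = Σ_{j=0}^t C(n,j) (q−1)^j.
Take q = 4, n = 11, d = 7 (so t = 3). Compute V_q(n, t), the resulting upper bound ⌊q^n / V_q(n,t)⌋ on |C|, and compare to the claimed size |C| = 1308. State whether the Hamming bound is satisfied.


V_q(n, t) = 4984, q^n = 4194304, Hamming bound = 841, |C| = 1308 > bound (violated).

Step 1: Compute V_q(n, t) = Σ_{j=0}^3 C(n, j) (q−1)^j.
  j = 0: C(11,0)·(3)^0 = 1·1 = 1.
  j = 1: C(11,1)·(3)^1 = 11·3 = 33.
  j = 2: C(11,2)·(3)^2 = 55·9 = 495.
  j = 3: C(11,3)·(3)^3 = 165·27 = 4455.
  V_q(n, t) = 1 + 33 + 495 + 4455 = 4984.
Step 2: q^n = 4^11 = 4194304.
Step 3: Hamming bound ⌊q^n / V_q(n,t)⌋ = ⌊4194304/4984⌋ = 841.
Step 4: Compare |C| = 1308 to 841: violated.
The claimed |C| lies above the Hamming bound, so no 4-ary code of length 11 with d ≥ 7 can have 1308 codewords.


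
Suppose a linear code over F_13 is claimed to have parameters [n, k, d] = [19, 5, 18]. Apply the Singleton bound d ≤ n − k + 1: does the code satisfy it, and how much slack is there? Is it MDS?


Singleton RHS = n − k + 1 = 15, slack = -3, bound violated (no such code; not MDS).

Singleton bound: d ≤ n − k + 1.
Here n = 19, k = 5, so n − k + 1 = 15.
Given d = 18, check d ≤ 15: NO.
Slack = (n − k + 1) − d = -3.
The slack is negative: d = 18 exceeds n − k + 1 = 15 by 3, so the Singleton bound is violated and no linear [19, 5, 18]_13 code can exist. In particular it is not MDS (MDS requires d = n − k + 1 exactly).
Description: the claimed parameters are [19, 5, 18]_13; such a code would be impossible (violates the Singleton bound).


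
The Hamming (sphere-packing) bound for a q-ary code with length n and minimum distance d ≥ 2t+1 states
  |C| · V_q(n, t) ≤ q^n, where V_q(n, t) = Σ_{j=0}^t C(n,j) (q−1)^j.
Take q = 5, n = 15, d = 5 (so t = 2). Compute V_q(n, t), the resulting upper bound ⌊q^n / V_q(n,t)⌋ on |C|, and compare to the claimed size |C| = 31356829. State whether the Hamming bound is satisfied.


V_q(n, t) = 1741, q^n = 30517578125, Hamming bound = 17528764, |C| = 31356829 > bound (violated).

Step 1: Compute V_q(n, t) = Σ_{j=0}^2 C(n, j) (q−1)^j.
  j = 0: C(15,0)·(4)^0 = 1·1 = 1.
  j = 1: C(15,1)·(4)^1 = 15·4 = 60.
  j = 2: C(15,2)·(4)^2 = 105·16 = 1680.
  V_q(n, t) = 1 + 60 + 1680 = 1741.
Step 2: q^n = 5^15 = 30517578125.
Step 3: Hamming bound ⌊q^n / V_q(n,t)⌋ = ⌊30517578125/1741⌋ = 17528764.
Step 4: Compare |C| = 31356829 to 17528764: violated.
The claimed |C| lies above the Hamming bound, so no 5-ary code of length 15 with d ≥ 5 can have 31356829 codewords.


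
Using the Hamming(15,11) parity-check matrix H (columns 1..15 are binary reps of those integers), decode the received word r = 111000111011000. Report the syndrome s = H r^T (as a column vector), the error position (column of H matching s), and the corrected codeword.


s = (0, 0, 0, 1)^T, error position = 1, corrected codeword c = 011000111011000

Compute s = H r^T mod 2 one row at a time:
  s_1 = 1 + 1 + 0 + 1 + 1 + 0 + 0 + 0 = 4 ≡ 0 (mod 2).
  s_2 = 0 + 0 + 0 + 1 + 1 + 0 + 0 + 0 = 2 ≡ 0 (mod 2).
  s_3 = 1 + 1 + 0 + 1 + 0 + 1 + 0 + 0 = 4 ≡ 0 (mod 2).
  s_4 = 1 + 1 + 0 + 1 + 1 + 1 + 0 + 0 = 5 ≡ 1 (mod 2).
s = (0, 0, 0, 1)^T — this equals column 1 of H (binary 0001), so error is at position 1.
Correct: flip bit 1 of r = 111000111011000 to get c = 011000111011000.


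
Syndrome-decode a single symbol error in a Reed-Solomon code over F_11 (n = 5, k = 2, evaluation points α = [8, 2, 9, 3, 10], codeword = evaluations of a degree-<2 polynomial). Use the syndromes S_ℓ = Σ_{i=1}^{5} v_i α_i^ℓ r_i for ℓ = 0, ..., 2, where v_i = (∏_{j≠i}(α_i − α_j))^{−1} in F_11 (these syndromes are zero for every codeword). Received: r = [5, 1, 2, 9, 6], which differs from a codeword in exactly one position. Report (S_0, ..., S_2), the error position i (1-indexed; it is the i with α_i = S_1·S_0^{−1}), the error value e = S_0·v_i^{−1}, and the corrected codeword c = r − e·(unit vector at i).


S = (9, 2, 9), error at position 5, error magnitude e = 7, c = [5, 1, 2, 9, 10].

Step 1: column multipliers v_i = (∏_{j≠i}(α_i − α_j))^{−1} mod 11.
  i = 1 (α = 8): (8−2)(8−9)(8−3)(8−10) = 6·(−1)·5·(−2) = 60 ≡ 5, so v_1 = 5^{−1} = 9 (mod 11).
  i = 2 (α = 2): (2−8)(2−9)(2−3)(2−10) = (−6)·(−7)·(−1)·(−8) = 336 ≡ 6, so v_2 = 6^{−1} = 2 (mod 11).
  i = 3 (α = 9): (9−8)(9−2)(9−3)(9−10) = 1·7·6·(−1) = −42 ≡ 2, so v_3 = 2^{−1} = 6 (mod 11).
  i = 4 (α = 3): (3−8)(3−2)(3−9)(3−10) = (−5)·1·(−6)·(−7) = −210 ≡ 10, so v_4 = 10^{−1} = 10 (mod 11).
  i = 5 (α = 10): (10−8)(10−2)(10−9)(10−3) = 2·8·1·7 = 112 ≡ 2, so v_5 = 2^{−1} = 6 (mod 11).
  v = [9, 2, 6, 10, 6].
Step 2: syndromes of r = [5, 1, 2, 9, 6] (all sums mod 11).
  S_0 = Σ v_i r_i = 9·5 + 2·1 + 6·2 + 10·9 + 6·6 = 185 ≡ 9.
  S_1 = Σ v_i α_i r_i = 9·8·5 + 2·2·1 + 6·9·2 + 10·3·9 + 6·10·6 = 1102 ≡ 2.
  α_i^2 mod 11 = [9, 4, 4, 9, 1].
  S_2 = Σ v_i α_i^2 r_i = 9·9·5 + 2·4·1 + 6·4·2 + 10·9·9 + 6·1·6 = 1307 ≡ 9.
  S = (9, 2, 9) ≠ 0, so r is not a codeword (an error is present).
Step 3: locate the error. For a single error e at position i, S_ℓ = v_i·e·α_i^ℓ, so α_err = S_1/S_0.
  S_0^{−1} = 9^{−1} = 5 (mod 11), so α_err = 2·5 = 10 ≡ 10 = α_5. Error position i = 5.
  Consistency check: S_2/S_1 = 9·6 = 54 ≡ 10 = α_err ✓ (single-error assumption holds).
Step 4: error magnitude e = S_0/v_5 = S_0·∏_{j≠5}(α_5 − α_j) = 9·2 = 18 ≡ 7 (mod 11).
Step 5: correct position 5: c_5 = r_5 − e = 6 − 7 ≡ 10 (mod 11). Hence c = [5, 1, 2, 9, 10].
  Check: interpolating c through the α_i gives m(x) = 7 + 8·x (degree < 2) with m(α_i) = c_i for every i, so c is indeed a codeword.


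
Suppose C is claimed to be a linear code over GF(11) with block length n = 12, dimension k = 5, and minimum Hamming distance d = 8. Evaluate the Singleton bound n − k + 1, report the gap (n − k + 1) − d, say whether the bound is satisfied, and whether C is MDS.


Singleton RHS = n − k + 1 = 8, slack = 0, bound satisfied, MDS.

Singleton bound: d ≤ n − k + 1.
Here n = 12, k = 5, so n − k + 1 = 8.
Given d = 8, check d ≤ 8: YES.
Slack = (n − k + 1) − d = 0.
The code is MDS (slack = 0).
Description: the claimed parameters are [12, 5, 8]_11; such a code would be MDS (meets Singleton bound).


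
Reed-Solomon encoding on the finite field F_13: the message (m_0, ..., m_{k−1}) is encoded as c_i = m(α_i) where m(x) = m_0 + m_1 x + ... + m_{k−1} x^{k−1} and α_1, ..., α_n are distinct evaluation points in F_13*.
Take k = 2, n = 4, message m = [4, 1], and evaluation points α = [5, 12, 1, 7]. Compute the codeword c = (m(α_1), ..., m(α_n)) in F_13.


c = [9, 3, 5, 11]

Message polynomial: m(x) = 4 + 1·x (mod 13).
For each evaluation point α_i, compute m(α_i) mod 13:
  α_1 = 5: Horner steps 1 → 9, so m(5) = 9.
  α_2 = 12: Horner steps 1 → 3, so m(12) = 3.
  α_3 = 1: Horner steps 1 → 5, so m(1) = 5.
  α_4 = 7: Horner steps 1 → 11, so m(7) = 11.
Codeword c = [9, 3, 5, 11] ∈ F_13^4.


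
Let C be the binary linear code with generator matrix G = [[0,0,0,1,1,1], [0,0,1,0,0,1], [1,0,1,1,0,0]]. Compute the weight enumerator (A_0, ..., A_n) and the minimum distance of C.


Weight distribution: A_0 = 1, A_2 = 2, A_3 = 4, A_4 = 1. Minimum distance d = 2.

Enumerate all 2^3 = 8 messages m ∈ F_2^3.
For each, compute codeword c = mG in F_2^6, then tally its weight.
  m = 000 → c = 000000, weight = 0.
  m = 100 → c = 000111, weight = 3.
  m = 010 → c = 001001, weight = 2.
  m = 110 → c = 001110, weight = 3.
  m = 001 → c = 101100, weight = 3.
  m = 101 → c = 101011, weight = 4.
  m = 011 → c = 100101, weight = 3.
  m = 111 → c = 100010, weight = 2.
Tally weights:
  weight 0: 1 codewords.
  weight 2: 2 codewords.
  weight 3: 4 codewords.
  weight 4: 1 codewords.
Minimum distance d = smallest w > 0 with A_w > 0 = 2.
Sanity: Σ A_w = 8 = 2^3 = 8 ✓.


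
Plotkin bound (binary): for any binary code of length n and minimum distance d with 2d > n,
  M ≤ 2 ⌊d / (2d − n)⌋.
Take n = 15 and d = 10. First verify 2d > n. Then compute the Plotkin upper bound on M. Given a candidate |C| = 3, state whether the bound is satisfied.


Plotkin bound M ≤ 4; given |C| = 3 ≤ bound (satisfied).

Check applicability: 2d = 20, n = 15.
2d − n = 5 > 0, so Plotkin applies.
Compute d/(2d−n) = 10/5 ≈ 2.0000.
⌊d/(2d−n)⌋ = 2.
Plotkin bound: M ≤ 2·2 = 4.
Given |C| = 3, check: satisfied.
This |C| is below the Plotkin bound.


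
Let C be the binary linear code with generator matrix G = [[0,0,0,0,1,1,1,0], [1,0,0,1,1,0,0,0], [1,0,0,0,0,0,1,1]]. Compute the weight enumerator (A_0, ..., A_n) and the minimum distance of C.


Weight distribution: A_0 = 1, A_3 = 4, A_4 = 3. Minimum distance d = 3.

Enumerate all 2^3 = 8 messages m ∈ F_2^3.
For each, compute codeword c = mG in F_2^8, then tally its weight.
  m = 000 → c = 00000000, weight = 0.
  m = 100 → c = 00001110, weight = 3.
  m = 010 → c = 10011000, weight = 3.
  m = 110 → c = 10010110, weight = 4.
  m = 001 → c = 10000011, weight = 3.
  m = 101 → c = 10001101, weight = 4.
  m = 011 → c = 00011011, weight = 4.
  m = 111 → c = 00010101, weight = 3.
Tally weights:
  weight 0: 1 codewords.
  weight 3: 4 codewords.
  weight 4: 3 codewords.
Minimum distance d = smallest w > 0 with A_w > 0 = 3.
Sanity: Σ A_w = 8 = 2^3 = 8 ✓.


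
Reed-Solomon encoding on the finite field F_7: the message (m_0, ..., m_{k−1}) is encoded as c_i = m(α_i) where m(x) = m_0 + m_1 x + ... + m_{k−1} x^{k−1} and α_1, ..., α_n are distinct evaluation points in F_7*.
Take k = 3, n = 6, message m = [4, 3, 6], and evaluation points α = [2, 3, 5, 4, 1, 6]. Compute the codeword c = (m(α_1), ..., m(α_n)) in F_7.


c = [6, 4, 1, 0, 6, 0]

Message polynomial: m(x) = 4 + 3·x + 6·x^2 (mod 7).
For each evaluation point α_i, compute m(α_i) mod 7:
  α_1 = 2: Horner steps 6 → 1 → 6, so m(2) = 6.
  α_2 = 3: Horner steps 6 → 0 → 4, so m(3) = 4.
  α_3 = 5: Horner steps 6 → 5 → 1, so m(5) = 1.
  α_4 = 4: Horner steps 6 → 6 → 0, so m(4) = 0.
  α_5 = 1: Horner steps 6 → 2 → 6, so m(1) = 6.
  α_6 = 6: Horner steps 6 → 4 → 0, so m(6) = 0.
Codeword c = [6, 4, 1, 0, 6, 0] ∈ F_7^6.


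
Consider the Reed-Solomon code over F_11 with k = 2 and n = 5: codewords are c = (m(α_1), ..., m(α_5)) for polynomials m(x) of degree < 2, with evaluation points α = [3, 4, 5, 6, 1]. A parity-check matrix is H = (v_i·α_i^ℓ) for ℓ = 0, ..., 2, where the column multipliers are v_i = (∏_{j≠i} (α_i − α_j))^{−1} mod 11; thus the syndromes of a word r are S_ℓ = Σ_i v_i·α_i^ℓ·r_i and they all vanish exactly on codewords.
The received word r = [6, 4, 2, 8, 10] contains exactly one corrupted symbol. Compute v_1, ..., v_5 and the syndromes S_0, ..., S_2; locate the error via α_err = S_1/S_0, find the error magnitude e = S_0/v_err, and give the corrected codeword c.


S = (1, 6, 3), error at position 4, error magnitude e = 8, c = [6, 4, 2, 0, 10].

Step 1: column multipliers v_i = (∏_{j≠i}(α_i − α_j))^{−1} mod 11.
  i = 1 (α = 3): (3−4)(3−5)(3−6)(3−1) = (−1)·(−2)·(−3)·2 = −12 ≡ 10, so v_1 = 10^{−1} = 10 (mod 11).
  i = 2 (α = 4): (4−3)(4−5)(4−6)(4−1) = 1·(−1)·(−2)·3 = 6 ≡ 6, so v_2 = 6^{−1} = 2 (mod 11).
  i = 3 (α = 5): (5−3)(5−4)(5−6)(5−1) = 2·1·(−1)·4 = −8 ≡ 3, so v_3 = 3^{−1} = 4 (mod 11).
  i = 4 (α = 6): (6−3)(6−4)(6−5)(6−1) = 3·2·1·5 = 30 ≡ 8, so v_4 = 8^{−1} = 7 (mod 11).
  i = 5 (α = 1): (1−3)(1−4)(1−5)(1−6) = (−2)·(−3)·(−4)·(−5) = 120 ≡ 10, so v_5 = 10^{−1} = 10 (mod 11).
  v = [10, 2, 4, 7, 10].
Step 2: syndromes of r = [6, 4, 2, 8, 10] (all sums mod 11).
  S_0 = Σ v_i r_i = 10·6 + 2·4 + 4·2 + 7·8 + 10·10 = 232 ≡ 1.
  S_1 = Σ v_i α_i r_i = 10·3·6 + 2·4·4 + 4·5·2 + 7·6·8 + 10·1·10 = 688 ≡ 6.
  α_i^2 mod 11 = [9, 5, 3, 3, 1].
  S_2 = Σ v_i α_i^2 r_i = 10·9·6 + 2·5·4 + 4·3·2 + 7·3·8 + 10·1·10 = 872 ≡ 3.
  S = (1, 6, 3) ≠ 0, so r is not a codeword (an error is present).
Step 3: locate the error. For a single error e at position i, S_ℓ = v_i·e·α_i^ℓ, so α_err = S_1/S_0.
  S_0^{−1} = 1^{−1} = 1 (mod 11), so α_err = 6·1 = 6 ≡ 6 = α_4. Error position i = 4.
  Consistency check: S_2/S_1 = 3·2 = 6 ≡ 6 = α_err ✓ (single-error assumption holds).
Step 4: error magnitude e = S_0/v_4 = S_0·∏_{j≠4}(α_4 − α_j) = 1·8 = 8 ≡ 8 (mod 11).
Step 5: correct position 4: c_4 = r_4 − e = 8 − 8 ≡ 0 (mod 11). Hence c = [6, 4, 2, 0, 10].
  Check: interpolating c through the α_i gives m(x) = 1 + 9·x (degree < 2) with m(α_i) = c_i for every i, so c is indeed a codeword.


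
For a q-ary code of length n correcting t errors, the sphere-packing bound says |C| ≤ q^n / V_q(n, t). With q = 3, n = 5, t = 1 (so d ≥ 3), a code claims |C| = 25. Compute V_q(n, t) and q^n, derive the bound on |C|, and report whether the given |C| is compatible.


V_q(n, t) = 11, q^n = 243, Hamming bound = 22, |C| = 25 > bound (violated).

Step 1: Compute V_q(n, t) = Σ_{j=0}^1 C(n, j) (q−1)^j.
  j = 0: C(5,0)·(2)^0 = 1·1 = 1.
  j = 1: C(5,1)·(2)^1 = 5·2 = 10.
  V_q(n, t) = 1 + 10 = 11.
Step 2: q^n = 3^5 = 243.
Step 3: Hamming bound ⌊q^n / V_q(n,t)⌋ = ⌊243/11⌋ = 22.
Step 4: Compare |C| = 25 to 22: violated.
The claimed |C| lies above the Hamming bound, so no 3-ary code of length 5 with d ≥ 3 can have 25 codewords.


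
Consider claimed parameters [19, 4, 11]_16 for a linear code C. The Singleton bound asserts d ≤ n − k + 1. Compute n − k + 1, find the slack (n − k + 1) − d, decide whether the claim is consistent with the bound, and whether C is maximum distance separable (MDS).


Singleton RHS = n − k + 1 = 16, slack = 5, bound satisfied, not MDS.

Singleton bound: d ≤ n − k + 1.
Here n = 19, k = 4, so n − k + 1 = 16.
Given d = 11, check d ≤ 16: YES.
Slack = (n − k + 1) − d = 5.
The code is NOT MDS (slack = 5 > 0).
Description: the claimed parameters are [19, 4, 11]_16; such a code would be non-MDS.


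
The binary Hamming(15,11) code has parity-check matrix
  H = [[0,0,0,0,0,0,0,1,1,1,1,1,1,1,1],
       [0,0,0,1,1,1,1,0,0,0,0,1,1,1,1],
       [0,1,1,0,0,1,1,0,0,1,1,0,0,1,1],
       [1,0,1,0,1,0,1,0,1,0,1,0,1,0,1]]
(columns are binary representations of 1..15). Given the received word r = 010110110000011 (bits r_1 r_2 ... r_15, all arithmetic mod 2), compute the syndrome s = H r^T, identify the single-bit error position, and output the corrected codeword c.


s = (1, 1, 0, 1)^T, error position = 13, corrected codeword c = 010110110000111

Compute s = H r^T mod 2 one row at a time:
  s_1 = 1 + 0 + 0 + 0 + 0 + 0 + 1 + 1 = 3 ≡ 1 (mod 2).
  s_2 = 1 + 1 + 0 + 1 + 0 + 0 + 1 + 1 = 5 ≡ 1 (mod 2).
  s_3 = 1 + 0 + 0 + 1 + 0 + 0 + 1 + 1 = 4 ≡ 0 (mod 2).
  s_4 = 0 + 0 + 1 + 1 + 0 + 0 + 0 + 1 = 3 ≡ 1 (mod 2).
s = (1, 1, 0, 1)^T — this equals column 13 of H (binary 1101), so error is at position 13.
Correct: flip bit 13 of r = 010110110000011 to get c = 010110110000111.


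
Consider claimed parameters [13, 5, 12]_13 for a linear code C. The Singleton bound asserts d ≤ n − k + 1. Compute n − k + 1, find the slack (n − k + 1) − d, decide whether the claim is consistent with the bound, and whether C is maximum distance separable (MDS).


Singleton RHS = n − k + 1 = 9, slack = -3, bound violated (no such code; not MDS).

Singleton bound: d ≤ n − k + 1.
Here n = 13, k = 5, so n − k + 1 = 9.
Given d = 12, check d ≤ 9: NO.
Slack = (n − k + 1) − d = -3.
The slack is negative: d = 12 exceeds n − k + 1 = 9 by 3, so the Singleton bound is violated and no linear [13, 5, 12]_13 code can exist. In particular it is not MDS (MDS requires d = n − k + 1 exactly).
Description: the claimed parameters are [13, 5, 12]_13; such a code would be impossible (violates the Singleton bound).


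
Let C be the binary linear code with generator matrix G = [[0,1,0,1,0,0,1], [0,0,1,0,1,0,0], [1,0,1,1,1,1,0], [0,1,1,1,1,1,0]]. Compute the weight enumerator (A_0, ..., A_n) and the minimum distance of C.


Weight distribution: A_0 = 1, A_2 = 3, A_3 = 4, A_4 = 3, A_5 = 4, A_6 = 1. Minimum distance d = 2.

Enumerate all 2^4 = 16 messages m ∈ F_2^4.
For each, compute codeword c = mG in F_2^7, then tally its weight.
  m = 0000 → c = 0000000, weight = 0.
  m = 1000 → c = 0101001, weight = 3.
  m = 0100 → c = 0010100, weight = 2.
  m = 1100 → c = 0111101, weight = 5.
  m = 0010 → c = 1011110, weight = 5.
  m = 1010 → c = 1110111, weight = 6.
  m = 0110 → c = 1001010, weight = 3.
  m = 1110 → c = 1100011, weight = 4.
  m = 0001 → c = 0111110, weight = 5.
  m = 1001 → c = 0010111, weight = 4.
  m = 0101 → c = 0101010, weight = 3.
  m = 1101 → c = 0000011, weight = 2.
  m = 0011 → c = 1100000, weight = 2.
  m = 1011 → c = 1001001, weight = 3.
  m = 0111 → c = 1110100, weight = 4.
  m = 1111 → c = 1011101, weight = 5.
Tally weights:
  weight 0: 1 codewords.
  weight 2: 3 codewords.
  weight 3: 4 codewords.
  weight 4: 3 codewords.
  weight 5: 4 codewords.
  weight 6: 1 codewords.
Minimum distance d = smallest w > 0 with A_w > 0 = 2.
Sanity: Σ A_w = 16 = 2^4 = 16 ✓.


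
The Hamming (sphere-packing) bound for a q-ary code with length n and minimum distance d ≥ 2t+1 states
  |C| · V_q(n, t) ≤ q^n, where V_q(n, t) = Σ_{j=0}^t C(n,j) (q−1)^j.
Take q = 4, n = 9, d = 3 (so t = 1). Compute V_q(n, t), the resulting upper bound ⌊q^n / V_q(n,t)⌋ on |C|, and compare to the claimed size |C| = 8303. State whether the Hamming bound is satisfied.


V_q(n, t) = 28, q^n = 262144, Hamming bound = 9362, |C| = 8303 ≤ bound (satisfied).

Step 1: Compute V_q(n, t) = Σ_{j=0}^1 C(n, j) (q−1)^j.
  j = 0: C(9,0)·(3)^0 = 1·1 = 1.
  j = 1: C(9,1)·(3)^1 = 9·3 = 27.
  V_q(n, t) = 1 + 27 = 28.
Step 2: q^n = 4^9 = 262144.
Step 3: Hamming bound ⌊q^n / V_q(n,t)⌋ = ⌊262144/28⌋ = 9362.
Step 4: Compare |C| = 8303 to 9362: satisfied.
The claimed |C| lies below the Hamming bound.


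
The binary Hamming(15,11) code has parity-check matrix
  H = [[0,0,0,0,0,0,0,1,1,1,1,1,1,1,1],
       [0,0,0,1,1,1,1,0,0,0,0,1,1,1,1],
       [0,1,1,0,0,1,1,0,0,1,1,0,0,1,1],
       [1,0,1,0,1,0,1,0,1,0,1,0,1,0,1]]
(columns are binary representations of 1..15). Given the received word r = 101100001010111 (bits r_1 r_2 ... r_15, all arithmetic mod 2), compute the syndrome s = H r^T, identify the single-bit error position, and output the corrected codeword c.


s = (1, 0, 0, 0)^T, error position = 8, corrected codeword c = 101100011010111

Compute s = H r^T mod 2 one row at a time:
  s_1 = 0 + 1 + 0 + 1 + 0 + 1 + 1 + 1 = 5 ≡ 1 (mod 2).
  s_2 = 1 + 0 + 0 + 0 + 0 + 1 + 1 + 1 = 4 ≡ 0 (mod 2).
  s_3 = 0 + 1 + 0 + 0 + 0 + 1 + 1 + 1 = 4 ≡ 0 (mod 2).
  s_4 = 1 + 1 + 0 + 0 + 1 + 1 + 1 + 1 = 6 ≡ 0 (mod 2).
s = (1, 0, 0, 0)^T — this equals column 8 of H (binary 1000), so error is at position 8.
Correct: flip bit 8 of r = 101100001010111 to get c = 101100011010111.


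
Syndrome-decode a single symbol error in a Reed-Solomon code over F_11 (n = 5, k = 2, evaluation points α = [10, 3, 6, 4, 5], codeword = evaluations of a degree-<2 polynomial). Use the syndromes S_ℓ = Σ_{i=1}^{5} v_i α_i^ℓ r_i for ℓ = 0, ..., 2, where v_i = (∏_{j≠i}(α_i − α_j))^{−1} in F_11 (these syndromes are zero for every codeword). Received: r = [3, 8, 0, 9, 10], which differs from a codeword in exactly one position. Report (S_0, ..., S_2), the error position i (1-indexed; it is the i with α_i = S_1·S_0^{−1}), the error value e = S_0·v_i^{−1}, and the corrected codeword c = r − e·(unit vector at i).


S = (8, 3, 8), error at position 1, error magnitude e = 10, c = [4, 8, 0, 9, 10].

Step 1: column multipliers v_i = (∏_{j≠i}(α_i − α_j))^{−1} mod 11.
  i = 1 (α = 10): (10−3)(10−6)(10−4)(10−5) = 7·4·6·5 = 840 ≡ 4, so v_1 = 4^{−1} = 3 (mod 11).
  i = 2 (α = 3): (3−10)(3−6)(3−4)(3−5) = (−7)·(−3)·(−1)·(−2) = 42 ≡ 9, so v_2 = 9^{−1} = 5 (mod 11).
  i = 3 (α = 6): (6−10)(6−3)(6−4)(6−5) = (−4)·3·2·1 = −24 ≡ 9, so v_3 = 9^{−1} = 5 (mod 11).
  i = 4 (α = 4): (4−10)(4−3)(4−6)(4−5) = (−6)·1·(−2)·(−1) = −12 ≡ 10, so v_4 = 10^{−1} = 10 (mod 11).
  i = 5 (α = 5): (5−10)(5−3)(5−6)(5−4) = (−5)·2·(−1)·1 = 10 ≡ 10, so v_5 = 10^{−1} = 10 (mod 11).
  v = [3, 5, 5, 10, 10].
Step 2: syndromes of r = [3, 8, 0, 9, 10] (all sums mod 11).
  S_0 = Σ v_i r_i = 3·3 + 5·8 + 5·0 + 10·9 + 10·10 = 239 ≡ 8.
  S_1 = Σ v_i α_i r_i = 3·10·3 + 5·3·8 + 5·6·0 + 10·4·9 + 10·5·10 = 1070 ≡ 3.
  α_i^2 mod 11 = [1, 9, 3, 5, 3].
  S_2 = Σ v_i α_i^2 r_i = 3·1·3 + 5·9·8 + 5·3·0 + 10·5·9 + 10·3·10 = 1119 ≡ 8.
  S = (8, 3, 8) ≠ 0, so r is not a codeword (an error is present).
Step 3: locate the error. For a single error e at position i, S_ℓ = v_i·e·α_i^ℓ, so α_err = S_1/S_0.
  S_0^{−1} = 8^{−1} = 7 (mod 11), so α_err = 3·7 = 21 ≡ 10 = α_1. Error position i = 1.
  Consistency check: S_2/S_1 = 8·4 = 32 ≡ 10 = α_err ✓ (single-error assumption holds).
Step 4: error magnitude e = S_0/v_1 = S_0·∏_{j≠1}(α_1 − α_j) = 8·4 = 32 ≡ 10 (mod 11).
Step 5: correct position 1: c_1 = r_1 − e = 3 − 10 ≡ 4 (mod 11). Hence c = [4, 8, 0, 9, 10].
  Check: interpolating c through the α_i gives m(x) = 5 + 1·x (degree < 2) with m(α_i) = c_i for every i, so c is indeed a codeword.


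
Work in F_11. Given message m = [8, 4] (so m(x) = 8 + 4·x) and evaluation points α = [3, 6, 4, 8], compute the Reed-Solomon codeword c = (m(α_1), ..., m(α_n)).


c = [9, 10, 2, 7]

Message polynomial: m(x) = 8 + 4·x (mod 11).
For each evaluation point α_i, compute m(α_i) mod 11:
  α_1 = 3: Horner steps 4 → 9, so m(3) = 9.
  α_2 = 6: Horner steps 4 → 10, so m(6) = 10.
  α_3 = 4: Horner steps 4 → 2, so m(4) = 2.
  α_4 = 8: Horner steps 4 → 7, so m(8) = 7.
Codeword c = [9, 10, 2, 7] ∈ F_11^4.


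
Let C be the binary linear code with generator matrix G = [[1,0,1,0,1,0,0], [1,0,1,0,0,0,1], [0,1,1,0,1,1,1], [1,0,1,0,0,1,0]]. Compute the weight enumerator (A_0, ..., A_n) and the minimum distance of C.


Weight distribution: A_0 = 1, A_2 = 4, A_3 = 6, A_4 = 3, A_5 = 2. Minimum distance d = 2.

Enumerate all 2^4 = 16 messages m ∈ F_2^4.
For each, compute codeword c = mG in F_2^7, then tally its weight.
  m = 0000 → c = 0000000, weight = 0.
  m = 1000 → c = 1010100, weight = 3.
  m = 0100 → c = 1010001, weight = 3.
  m = 1100 → c = 0000101, weight = 2.
  m = 0010 → c = 0110111, weight = 5.
  m = 1010 → c = 1100011, weight = 4.
  m = 0110 → c = 1100110, weight = 4.
  m = 1110 → c = 0110010, weight = 3.
  m = 0001 → c = 1010010, weight = 3.
  m = 1001 → c = 0000110, weight = 2.
  m = 0101 → c = 0000011, weight = 2.
  m = 1101 → c = 1010111, weight = 5.
  m = 0011 → c = 1100101, weight = 4.
  m = 1011 → c = 0110001, weight = 3.
  m = 0111 → c = 0110100, weight = 3.
  m = 1111 → c = 1100000, weight = 2.
Tally weights:
  weight 0: 1 codewords.
  weight 2: 4 codewords.
  weight 3: 6 codewords.
  weight 4: 3 codewords.
  weight 5: 2 codewords.
Minimum distance d = smallest w > 0 with A_w > 0 = 2.
Sanity: Σ A_w = 16 = 2^4 = 16 ✓.


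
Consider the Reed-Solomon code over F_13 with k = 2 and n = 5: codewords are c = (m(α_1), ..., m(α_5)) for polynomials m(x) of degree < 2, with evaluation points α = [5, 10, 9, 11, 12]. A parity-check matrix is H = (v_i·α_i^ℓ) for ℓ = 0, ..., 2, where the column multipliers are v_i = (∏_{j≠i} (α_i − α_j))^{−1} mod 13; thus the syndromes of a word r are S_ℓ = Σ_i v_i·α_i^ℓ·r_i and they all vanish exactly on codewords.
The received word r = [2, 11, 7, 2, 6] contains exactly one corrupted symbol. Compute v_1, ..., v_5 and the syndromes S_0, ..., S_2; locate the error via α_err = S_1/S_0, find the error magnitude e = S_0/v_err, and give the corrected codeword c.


S = (3, 2, 10), error at position 1, error magnitude e = 11, c = [4, 11, 7, 2, 6].

Step 1: column multipliers v_i = (∏_{j≠i}(α_i − α_j))^{−1} mod 13.
  i = 1 (α = 5): (5−10)(5−9)(5−11)(5−12) = (−5)·(−4)·(−6)·(−7) = 840 ≡ 8, so v_1 = 8^{−1} = 5 (mod 13).
  i = 2 (α = 10): (10−5)(10−9)(10−11)(10−12) = 5·1·(−1)·(−2) = 10 ≡ 10, so v_2 = 10^{−1} = 4 (mod 13).
  i = 3 (α = 9): (9−5)(9−10)(9−11)(9−12) = 4·(−1)·(−2)·(−3) = −24 ≡ 2, so v_3 = 2^{−1} = 7 (mod 13).
  i = 4 (α = 11): (11−5)(11−10)(11−9)(11−12) = 6·1·2·(−1) = −12 ≡ 1, so v_4 = 1^{−1} = 1 (mod 13).
  i = 5 (α = 12): (12−5)(12−10)(12−9)(12−11) = 7·2·3·1 = 42 ≡ 3, so v_5 = 3^{−1} = 9 (mod 13).
  v = [5, 4, 7, 1, 9].
Step 2: syndromes of r = [2, 11, 7, 2, 6] (all sums mod 13).
  S_0 = Σ v_i r_i = 5·2 + 4·11 + 7·7 + 1·2 + 9·6 = 159 ≡ 3.
  S_1 = Σ v_i α_i r_i = 5·5·2 + 4·10·11 + 7·9·7 + 1·11·2 + 9·12·6 = 1601 ≡ 2.
  α_i^2 mod 13 = [12, 9, 3, 4, 1].
  S_2 = Σ v_i α_i^2 r_i = 5·12·2 + 4·9·11 + 7·3·7 + 1·4·2 + 9·1·6 = 725 ≡ 10.
  S = (3, 2, 10) ≠ 0, so r is not a codeword (an error is present).
Step 3: locate the error. For a single error e at position i, S_ℓ = v_i·e·α_i^ℓ, so α_err = S_1/S_0.
  S_0^{−1} = 3^{−1} = 9 (mod 13), so α_err = 2·9 = 18 ≡ 5 = α_1. Error position i = 1.
  Consistency check: S_2/S_1 = 10·7 = 70 ≡ 5 = α_err ✓ (single-error assumption holds).
Step 4: error magnitude e = S_0/v_1 = S_0·∏_{j≠1}(α_1 − α_j) = 3·8 = 24 ≡ 11 (mod 13).
Step 5: correct position 1: c_1 = r_1 − e = 2 − 11 ≡ 4 (mod 13). Hence c = [4, 11, 7, 2, 6].
  Check: interpolating c through the α_i gives m(x) = 10 + 4·x (degree < 2) with m(α_i) = c_i for every i, so c is indeed a codeword.


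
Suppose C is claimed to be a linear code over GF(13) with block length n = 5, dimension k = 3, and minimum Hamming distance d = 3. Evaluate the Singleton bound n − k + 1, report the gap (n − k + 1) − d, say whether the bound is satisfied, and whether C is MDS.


Singleton RHS = n − k + 1 = 3, slack = 0, bound satisfied, MDS.

Singleton bound: d ≤ n − k + 1.
Here n = 5, k = 3, so n − k + 1 = 3.
Given d = 3, check d ≤ 3: YES.
Slack = (n − k + 1) − d = 0.
The code is MDS (slack = 0).
Description: the claimed parameters are [5, 3, 3]_13; such a code would be MDS (meets Singleton bound).


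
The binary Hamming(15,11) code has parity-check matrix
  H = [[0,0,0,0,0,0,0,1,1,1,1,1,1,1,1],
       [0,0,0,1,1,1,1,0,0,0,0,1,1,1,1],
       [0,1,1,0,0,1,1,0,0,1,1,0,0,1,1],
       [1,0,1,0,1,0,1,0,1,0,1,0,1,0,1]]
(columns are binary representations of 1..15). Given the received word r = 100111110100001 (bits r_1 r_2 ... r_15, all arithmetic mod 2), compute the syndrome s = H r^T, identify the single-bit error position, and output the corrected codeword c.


s = (1, 1, 0, 0)^T, error position = 12, corrected codeword c = 100111110101001

Compute s = H r^T mod 2 one row at a time:
  s_1 = 1 + 0 + 1 + 0 + 0 + 0 + 0 + 1 = 3 ≡ 1 (mod 2).
  s_2 = 1 + 1 + 1 + 1 + 0 + 0 + 0 + 1 = 5 ≡ 1 (mod 2).
  s_3 = 0 + 0 + 1 + 1 + 1 + 0 + 0 + 1 = 4 ≡ 0 (mod 2).
  s_4 = 1 + 0 + 1 + 1 + 0 + 0 + 0 + 1 = 4 ≡ 0 (mod 2).
s = (1, 1, 0, 0)^T — this equals column 12 of H (binary 1100), so error is at position 12.
Correct: flip bit 12 of r = 100111110100001 to get c = 100111110101001.


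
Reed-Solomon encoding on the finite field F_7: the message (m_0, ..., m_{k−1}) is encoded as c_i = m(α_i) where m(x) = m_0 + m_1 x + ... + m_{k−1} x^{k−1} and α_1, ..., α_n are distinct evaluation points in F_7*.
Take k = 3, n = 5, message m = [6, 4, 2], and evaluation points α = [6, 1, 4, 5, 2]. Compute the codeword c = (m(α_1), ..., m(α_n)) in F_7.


c = [4, 5, 5, 6, 1]

Message polynomial: m(x) = 6 + 4·x + 2·x^2 (mod 7).
For each evaluation point α_i, compute m(α_i) mod 7:
  α_1 = 6: Horner steps 2 → 2 → 4, so m(6) = 4.
  α_2 = 1: Horner steps 2 → 6 → 5, so m(1) = 5.
  α_3 = 4: Horner steps 2 → 5 → 5, so m(4) = 5.
  α_4 = 5: Horner steps 2 → 0 → 6, so m(5) = 6.
  α_5 = 2: Horner steps 2 → 1 → 1, so m(2) = 1.
Codeword c = [4, 5, 5, 6, 1] ∈ F_7^5.


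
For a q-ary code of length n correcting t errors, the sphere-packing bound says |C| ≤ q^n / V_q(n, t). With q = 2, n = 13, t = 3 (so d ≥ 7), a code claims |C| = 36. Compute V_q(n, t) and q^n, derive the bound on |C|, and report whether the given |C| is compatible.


V_q(n, t) = 378, q^n = 8192, Hamming bound = 21, |C| = 36 > bound (violated).

Step 1: Compute V_q(n, t) = Σ_{j=0}^3 C(n, j) (q−1)^j.
  j = 0: C(13,0)·(1)^0 = 1·1 = 1.
  j = 1: C(13,1)·(1)^1 = 13·1 = 13.
  j = 2: C(13,2)·(1)^2 = 78·1 = 78.
  j = 3: C(13,3)·(1)^3 = 286·1 = 286.
  V_q(n, t) = 1 + 13 + 78 + 286 = 378.
Step 2: q^n = 2^13 = 8192.
Step 3: Hamming bound ⌊q^n / V_q(n,t)⌋ = ⌊8192/378⌋ = 21.
Step 4: Compare |C| = 36 to 21: violated.
The claimed |C| lies above the Hamming bound, so no 2-ary code of length 13 with d ≥ 7 can have 36 codewords.


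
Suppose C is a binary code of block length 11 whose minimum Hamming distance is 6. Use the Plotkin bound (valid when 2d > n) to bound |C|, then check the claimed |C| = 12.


Plotkin bound M ≤ 12; given |C| = 12 ≤ bound (satisfied).

Check applicability: 2d = 12, n = 11.
2d − n = 1 > 0, so Plotkin applies.
Compute d/(2d−n) = 6/1 ≈ 6.0000.
⌊d/(2d−n)⌋ = 6.
Plotkin bound: M ≤ 2·6 = 12.
Given |C| = 12, check: satisfied.
This |C| is at the Plotkin bound.


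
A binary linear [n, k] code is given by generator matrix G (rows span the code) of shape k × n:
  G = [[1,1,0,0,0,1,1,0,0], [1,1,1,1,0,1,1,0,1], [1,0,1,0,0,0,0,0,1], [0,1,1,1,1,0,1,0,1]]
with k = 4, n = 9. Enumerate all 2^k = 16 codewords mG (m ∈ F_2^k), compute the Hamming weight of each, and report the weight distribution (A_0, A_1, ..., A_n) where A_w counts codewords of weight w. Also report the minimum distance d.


Weight distribution: A_0 = 1, A_2 = 1, A_3 = 5, A_4 = 3, A_5 = 2, A_6 = 3, A_7 = 1. Minimum distance d = 2.

Enumerate all 2^4 = 16 messages m ∈ F_2^4.
For each, compute codeword c = mG in F_2^9, then tally its weight.
  m = 0000 → c = 000000000, weight = 0.
  m = 1000 → c = 110001100, weight = 4.
  m = 0100 → c = 111101101, weight = 7.
  m = 1100 → c = 001100001, weight = 3.
  m = 0010 → c = 101000001, weight = 3.
  m = 1010 → c = 011001101, weight = 5.
  m = 0110 → c = 010101100, weight = 4.
  m = 1110 → c = 100100000, weight = 2.
  m = 0001 → c = 011110101, weight = 6.
  m = 1001 → c = 101111001, weight = 6.
  m = 0101 → c = 100011000, weight = 3.
  m = 1101 → c = 010010100, weight = 3.
  m = 0011 → c = 110110100, weight = 5.
  m = 1011 → c = 000111000, weight = 3.
  m = 0111 → c = 001011001, weight = 4.
  m = 1111 → c = 111010101, weight = 6.
Tally weights:
  weight 0: 1 codewords.
  weight 2: 1 codewords.
  weight 3: 5 codewords.
  weight 4: 3 codewords.
  weight 5: 2 codewords.
  weight 6: 3 codewords.
  weight 7: 1 codewords.
Minimum distance d = smallest w > 0 with A_w > 0 = 2.
Sanity: Σ A_w = 16 = 2^4 = 16 ✓.
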